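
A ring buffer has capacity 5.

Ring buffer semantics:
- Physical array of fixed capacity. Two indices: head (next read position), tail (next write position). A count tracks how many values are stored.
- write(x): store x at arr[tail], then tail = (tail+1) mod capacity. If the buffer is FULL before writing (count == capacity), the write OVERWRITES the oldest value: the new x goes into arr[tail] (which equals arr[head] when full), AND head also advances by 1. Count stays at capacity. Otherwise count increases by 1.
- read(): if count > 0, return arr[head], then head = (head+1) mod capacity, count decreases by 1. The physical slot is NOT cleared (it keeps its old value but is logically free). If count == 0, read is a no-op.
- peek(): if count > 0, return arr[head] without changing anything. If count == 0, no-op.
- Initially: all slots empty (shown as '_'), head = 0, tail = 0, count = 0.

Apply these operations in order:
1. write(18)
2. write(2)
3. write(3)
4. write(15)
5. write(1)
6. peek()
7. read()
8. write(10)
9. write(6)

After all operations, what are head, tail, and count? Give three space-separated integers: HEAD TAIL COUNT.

After op 1 (write(18)): arr=[18 _ _ _ _] head=0 tail=1 count=1
After op 2 (write(2)): arr=[18 2 _ _ _] head=0 tail=2 count=2
After op 3 (write(3)): arr=[18 2 3 _ _] head=0 tail=3 count=3
After op 4 (write(15)): arr=[18 2 3 15 _] head=0 tail=4 count=4
After op 5 (write(1)): arr=[18 2 3 15 1] head=0 tail=0 count=5
After op 6 (peek()): arr=[18 2 3 15 1] head=0 tail=0 count=5
After op 7 (read()): arr=[18 2 3 15 1] head=1 tail=0 count=4
After op 8 (write(10)): arr=[10 2 3 15 1] head=1 tail=1 count=5
After op 9 (write(6)): arr=[10 6 3 15 1] head=2 tail=2 count=5

Answer: 2 2 5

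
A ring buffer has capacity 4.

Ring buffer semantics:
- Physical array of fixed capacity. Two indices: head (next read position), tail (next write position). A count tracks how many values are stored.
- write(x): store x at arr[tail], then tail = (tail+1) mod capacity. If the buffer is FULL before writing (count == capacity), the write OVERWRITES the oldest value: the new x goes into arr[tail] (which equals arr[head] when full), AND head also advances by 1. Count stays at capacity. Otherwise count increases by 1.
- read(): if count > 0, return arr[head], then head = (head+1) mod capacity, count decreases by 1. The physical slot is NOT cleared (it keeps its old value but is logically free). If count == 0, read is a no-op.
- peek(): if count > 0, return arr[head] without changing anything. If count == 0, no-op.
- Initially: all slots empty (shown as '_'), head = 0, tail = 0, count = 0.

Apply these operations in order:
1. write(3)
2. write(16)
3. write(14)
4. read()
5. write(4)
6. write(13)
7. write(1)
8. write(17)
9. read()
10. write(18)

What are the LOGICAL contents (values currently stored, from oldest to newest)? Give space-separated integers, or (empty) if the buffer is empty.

Answer: 13 1 17 18

Derivation:
After op 1 (write(3)): arr=[3 _ _ _] head=0 tail=1 count=1
After op 2 (write(16)): arr=[3 16 _ _] head=0 tail=2 count=2
After op 3 (write(14)): arr=[3 16 14 _] head=0 tail=3 count=3
After op 4 (read()): arr=[3 16 14 _] head=1 tail=3 count=2
After op 5 (write(4)): arr=[3 16 14 4] head=1 tail=0 count=3
After op 6 (write(13)): arr=[13 16 14 4] head=1 tail=1 count=4
After op 7 (write(1)): arr=[13 1 14 4] head=2 tail=2 count=4
After op 8 (write(17)): arr=[13 1 17 4] head=3 tail=3 count=4
After op 9 (read()): arr=[13 1 17 4] head=0 tail=3 count=3
After op 10 (write(18)): arr=[13 1 17 18] head=0 tail=0 count=4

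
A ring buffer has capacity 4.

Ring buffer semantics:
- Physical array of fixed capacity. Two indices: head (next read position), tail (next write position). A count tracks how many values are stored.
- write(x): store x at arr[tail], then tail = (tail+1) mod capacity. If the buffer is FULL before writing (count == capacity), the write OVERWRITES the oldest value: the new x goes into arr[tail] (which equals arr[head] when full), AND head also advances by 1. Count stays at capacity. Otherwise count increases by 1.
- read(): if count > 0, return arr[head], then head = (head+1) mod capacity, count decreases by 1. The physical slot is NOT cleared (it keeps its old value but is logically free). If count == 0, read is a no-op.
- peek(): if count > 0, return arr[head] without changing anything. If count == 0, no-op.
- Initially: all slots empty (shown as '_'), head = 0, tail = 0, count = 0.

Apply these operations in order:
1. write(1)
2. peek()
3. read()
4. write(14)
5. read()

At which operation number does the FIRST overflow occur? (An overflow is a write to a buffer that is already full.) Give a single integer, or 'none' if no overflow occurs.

After op 1 (write(1)): arr=[1 _ _ _] head=0 tail=1 count=1
After op 2 (peek()): arr=[1 _ _ _] head=0 tail=1 count=1
After op 3 (read()): arr=[1 _ _ _] head=1 tail=1 count=0
After op 4 (write(14)): arr=[1 14 _ _] head=1 tail=2 count=1
After op 5 (read()): arr=[1 14 _ _] head=2 tail=2 count=0

Answer: none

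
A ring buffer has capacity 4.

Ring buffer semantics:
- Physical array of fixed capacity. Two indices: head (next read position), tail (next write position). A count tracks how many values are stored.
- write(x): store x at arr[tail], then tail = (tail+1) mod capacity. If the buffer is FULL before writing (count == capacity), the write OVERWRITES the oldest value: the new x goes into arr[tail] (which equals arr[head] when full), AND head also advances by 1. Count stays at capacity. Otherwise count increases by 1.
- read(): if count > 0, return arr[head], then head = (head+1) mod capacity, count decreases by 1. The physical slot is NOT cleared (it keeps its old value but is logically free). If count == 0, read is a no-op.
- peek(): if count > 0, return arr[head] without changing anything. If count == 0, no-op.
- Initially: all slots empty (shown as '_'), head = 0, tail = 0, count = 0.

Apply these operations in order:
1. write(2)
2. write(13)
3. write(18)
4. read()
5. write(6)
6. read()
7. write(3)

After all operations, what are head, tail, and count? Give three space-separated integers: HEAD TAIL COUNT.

Answer: 2 1 3

Derivation:
After op 1 (write(2)): arr=[2 _ _ _] head=0 tail=1 count=1
After op 2 (write(13)): arr=[2 13 _ _] head=0 tail=2 count=2
After op 3 (write(18)): arr=[2 13 18 _] head=0 tail=3 count=3
After op 4 (read()): arr=[2 13 18 _] head=1 tail=3 count=2
After op 5 (write(6)): arr=[2 13 18 6] head=1 tail=0 count=3
After op 6 (read()): arr=[2 13 18 6] head=2 tail=0 count=2
After op 7 (write(3)): arr=[3 13 18 6] head=2 tail=1 count=3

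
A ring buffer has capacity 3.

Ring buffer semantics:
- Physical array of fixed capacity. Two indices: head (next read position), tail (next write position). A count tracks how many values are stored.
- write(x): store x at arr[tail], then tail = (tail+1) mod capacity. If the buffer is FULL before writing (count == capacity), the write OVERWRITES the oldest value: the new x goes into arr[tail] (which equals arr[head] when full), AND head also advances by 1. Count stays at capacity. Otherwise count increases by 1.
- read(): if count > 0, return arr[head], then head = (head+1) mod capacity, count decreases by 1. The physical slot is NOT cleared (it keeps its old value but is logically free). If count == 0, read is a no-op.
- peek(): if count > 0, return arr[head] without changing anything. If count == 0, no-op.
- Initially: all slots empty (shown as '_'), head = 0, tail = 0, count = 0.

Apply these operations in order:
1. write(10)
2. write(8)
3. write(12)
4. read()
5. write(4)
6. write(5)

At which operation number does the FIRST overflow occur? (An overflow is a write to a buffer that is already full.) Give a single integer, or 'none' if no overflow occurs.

After op 1 (write(10)): arr=[10 _ _] head=0 tail=1 count=1
After op 2 (write(8)): arr=[10 8 _] head=0 tail=2 count=2
After op 3 (write(12)): arr=[10 8 12] head=0 tail=0 count=3
After op 4 (read()): arr=[10 8 12] head=1 tail=0 count=2
After op 5 (write(4)): arr=[4 8 12] head=1 tail=1 count=3
After op 6 (write(5)): arr=[4 5 12] head=2 tail=2 count=3

Answer: 6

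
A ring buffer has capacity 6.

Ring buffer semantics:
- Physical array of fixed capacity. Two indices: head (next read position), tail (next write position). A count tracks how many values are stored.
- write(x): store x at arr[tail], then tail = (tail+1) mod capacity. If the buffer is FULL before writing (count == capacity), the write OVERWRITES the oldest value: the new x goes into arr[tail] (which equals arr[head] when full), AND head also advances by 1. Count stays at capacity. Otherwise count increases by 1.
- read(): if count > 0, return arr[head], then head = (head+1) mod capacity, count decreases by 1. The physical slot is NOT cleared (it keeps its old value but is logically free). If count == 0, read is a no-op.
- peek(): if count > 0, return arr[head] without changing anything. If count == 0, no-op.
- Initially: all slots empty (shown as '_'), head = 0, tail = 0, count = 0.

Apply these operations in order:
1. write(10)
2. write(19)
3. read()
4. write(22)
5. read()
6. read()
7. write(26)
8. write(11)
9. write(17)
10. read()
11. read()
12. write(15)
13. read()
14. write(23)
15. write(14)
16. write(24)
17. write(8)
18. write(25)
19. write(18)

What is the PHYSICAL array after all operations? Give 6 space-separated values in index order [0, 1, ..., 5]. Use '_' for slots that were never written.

After op 1 (write(10)): arr=[10 _ _ _ _ _] head=0 tail=1 count=1
After op 2 (write(19)): arr=[10 19 _ _ _ _] head=0 tail=2 count=2
After op 3 (read()): arr=[10 19 _ _ _ _] head=1 tail=2 count=1
After op 4 (write(22)): arr=[10 19 22 _ _ _] head=1 tail=3 count=2
After op 5 (read()): arr=[10 19 22 _ _ _] head=2 tail=3 count=1
After op 6 (read()): arr=[10 19 22 _ _ _] head=3 tail=3 count=0
After op 7 (write(26)): arr=[10 19 22 26 _ _] head=3 tail=4 count=1
After op 8 (write(11)): arr=[10 19 22 26 11 _] head=3 tail=5 count=2
After op 9 (write(17)): arr=[10 19 22 26 11 17] head=3 tail=0 count=3
After op 10 (read()): arr=[10 19 22 26 11 17] head=4 tail=0 count=2
After op 11 (read()): arr=[10 19 22 26 11 17] head=5 tail=0 count=1
After op 12 (write(15)): arr=[15 19 22 26 11 17] head=5 tail=1 count=2
After op 13 (read()): arr=[15 19 22 26 11 17] head=0 tail=1 count=1
After op 14 (write(23)): arr=[15 23 22 26 11 17] head=0 tail=2 count=2
After op 15 (write(14)): arr=[15 23 14 26 11 17] head=0 tail=3 count=3
After op 16 (write(24)): arr=[15 23 14 24 11 17] head=0 tail=4 count=4
After op 17 (write(8)): arr=[15 23 14 24 8 17] head=0 tail=5 count=5
After op 18 (write(25)): arr=[15 23 14 24 8 25] head=0 tail=0 count=6
After op 19 (write(18)): arr=[18 23 14 24 8 25] head=1 tail=1 count=6

Answer: 18 23 14 24 8 25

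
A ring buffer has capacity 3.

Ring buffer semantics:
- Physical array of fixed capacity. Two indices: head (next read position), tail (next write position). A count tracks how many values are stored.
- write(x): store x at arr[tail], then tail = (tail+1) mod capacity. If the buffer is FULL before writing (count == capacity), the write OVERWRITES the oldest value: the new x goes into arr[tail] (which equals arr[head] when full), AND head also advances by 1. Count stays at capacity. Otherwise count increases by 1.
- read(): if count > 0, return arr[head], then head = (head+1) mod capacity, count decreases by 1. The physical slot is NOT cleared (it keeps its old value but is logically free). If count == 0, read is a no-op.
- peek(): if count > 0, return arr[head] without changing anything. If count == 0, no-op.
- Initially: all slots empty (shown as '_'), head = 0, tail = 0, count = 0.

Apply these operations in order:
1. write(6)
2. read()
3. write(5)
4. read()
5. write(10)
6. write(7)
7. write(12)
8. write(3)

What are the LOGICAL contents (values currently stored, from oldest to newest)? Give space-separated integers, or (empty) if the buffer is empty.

Answer: 7 12 3

Derivation:
After op 1 (write(6)): arr=[6 _ _] head=0 tail=1 count=1
After op 2 (read()): arr=[6 _ _] head=1 tail=1 count=0
After op 3 (write(5)): arr=[6 5 _] head=1 tail=2 count=1
After op 4 (read()): arr=[6 5 _] head=2 tail=2 count=0
After op 5 (write(10)): arr=[6 5 10] head=2 tail=0 count=1
After op 6 (write(7)): arr=[7 5 10] head=2 tail=1 count=2
After op 7 (write(12)): arr=[7 12 10] head=2 tail=2 count=3
After op 8 (write(3)): arr=[7 12 3] head=0 tail=0 count=3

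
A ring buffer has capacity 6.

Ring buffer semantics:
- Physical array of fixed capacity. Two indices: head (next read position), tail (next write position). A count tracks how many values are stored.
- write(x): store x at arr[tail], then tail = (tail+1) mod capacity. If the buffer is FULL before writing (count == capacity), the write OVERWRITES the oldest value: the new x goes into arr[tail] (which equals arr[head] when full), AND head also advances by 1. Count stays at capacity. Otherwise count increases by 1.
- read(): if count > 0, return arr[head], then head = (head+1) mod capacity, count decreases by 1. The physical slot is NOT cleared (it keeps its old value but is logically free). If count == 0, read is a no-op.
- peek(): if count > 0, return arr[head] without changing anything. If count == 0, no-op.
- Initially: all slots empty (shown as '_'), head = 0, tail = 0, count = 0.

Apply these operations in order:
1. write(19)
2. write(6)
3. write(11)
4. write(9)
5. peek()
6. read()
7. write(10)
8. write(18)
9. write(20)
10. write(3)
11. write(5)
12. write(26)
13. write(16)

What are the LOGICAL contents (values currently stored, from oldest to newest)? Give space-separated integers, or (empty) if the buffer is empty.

Answer: 18 20 3 5 26 16

Derivation:
After op 1 (write(19)): arr=[19 _ _ _ _ _] head=0 tail=1 count=1
After op 2 (write(6)): arr=[19 6 _ _ _ _] head=0 tail=2 count=2
After op 3 (write(11)): arr=[19 6 11 _ _ _] head=0 tail=3 count=3
After op 4 (write(9)): arr=[19 6 11 9 _ _] head=0 tail=4 count=4
After op 5 (peek()): arr=[19 6 11 9 _ _] head=0 tail=4 count=4
After op 6 (read()): arr=[19 6 11 9 _ _] head=1 tail=4 count=3
After op 7 (write(10)): arr=[19 6 11 9 10 _] head=1 tail=5 count=4
After op 8 (write(18)): arr=[19 6 11 9 10 18] head=1 tail=0 count=5
After op 9 (write(20)): arr=[20 6 11 9 10 18] head=1 tail=1 count=6
After op 10 (write(3)): arr=[20 3 11 9 10 18] head=2 tail=2 count=6
After op 11 (write(5)): arr=[20 3 5 9 10 18] head=3 tail=3 count=6
After op 12 (write(26)): arr=[20 3 5 26 10 18] head=4 tail=4 count=6
After op 13 (write(16)): arr=[20 3 5 26 16 18] head=5 tail=5 count=6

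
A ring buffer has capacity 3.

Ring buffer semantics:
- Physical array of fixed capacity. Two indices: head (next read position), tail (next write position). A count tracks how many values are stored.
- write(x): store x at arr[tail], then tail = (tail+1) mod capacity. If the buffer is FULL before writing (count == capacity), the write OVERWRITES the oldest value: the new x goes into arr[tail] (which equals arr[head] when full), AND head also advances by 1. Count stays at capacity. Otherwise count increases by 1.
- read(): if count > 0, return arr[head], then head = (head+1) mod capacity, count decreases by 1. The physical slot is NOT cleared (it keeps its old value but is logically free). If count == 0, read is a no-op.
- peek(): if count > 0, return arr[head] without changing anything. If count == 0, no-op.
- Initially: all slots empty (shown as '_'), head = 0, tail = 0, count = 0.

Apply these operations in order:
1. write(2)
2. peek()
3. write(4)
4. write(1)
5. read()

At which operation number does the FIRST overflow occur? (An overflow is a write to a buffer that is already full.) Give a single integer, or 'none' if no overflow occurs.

Answer: none

Derivation:
After op 1 (write(2)): arr=[2 _ _] head=0 tail=1 count=1
After op 2 (peek()): arr=[2 _ _] head=0 tail=1 count=1
After op 3 (write(4)): arr=[2 4 _] head=0 tail=2 count=2
After op 4 (write(1)): arr=[2 4 1] head=0 tail=0 count=3
After op 5 (read()): arr=[2 4 1] head=1 tail=0 count=2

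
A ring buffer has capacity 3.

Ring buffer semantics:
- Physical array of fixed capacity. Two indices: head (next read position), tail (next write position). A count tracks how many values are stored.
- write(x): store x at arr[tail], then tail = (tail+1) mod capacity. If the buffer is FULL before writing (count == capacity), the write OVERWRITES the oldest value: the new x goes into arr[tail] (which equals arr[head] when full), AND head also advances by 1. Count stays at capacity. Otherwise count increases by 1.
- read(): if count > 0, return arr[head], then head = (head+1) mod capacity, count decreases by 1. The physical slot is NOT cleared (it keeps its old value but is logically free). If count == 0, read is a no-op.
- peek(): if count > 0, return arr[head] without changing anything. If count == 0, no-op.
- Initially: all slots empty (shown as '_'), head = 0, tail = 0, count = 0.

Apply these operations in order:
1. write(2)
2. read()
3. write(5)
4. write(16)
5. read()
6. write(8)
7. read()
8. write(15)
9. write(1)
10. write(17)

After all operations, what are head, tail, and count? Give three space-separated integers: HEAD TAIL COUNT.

After op 1 (write(2)): arr=[2 _ _] head=0 tail=1 count=1
After op 2 (read()): arr=[2 _ _] head=1 tail=1 count=0
After op 3 (write(5)): arr=[2 5 _] head=1 tail=2 count=1
After op 4 (write(16)): arr=[2 5 16] head=1 tail=0 count=2
After op 5 (read()): arr=[2 5 16] head=2 tail=0 count=1
After op 6 (write(8)): arr=[8 5 16] head=2 tail=1 count=2
After op 7 (read()): arr=[8 5 16] head=0 tail=1 count=1
After op 8 (write(15)): arr=[8 15 16] head=0 tail=2 count=2
After op 9 (write(1)): arr=[8 15 1] head=0 tail=0 count=3
After op 10 (write(17)): arr=[17 15 1] head=1 tail=1 count=3

Answer: 1 1 3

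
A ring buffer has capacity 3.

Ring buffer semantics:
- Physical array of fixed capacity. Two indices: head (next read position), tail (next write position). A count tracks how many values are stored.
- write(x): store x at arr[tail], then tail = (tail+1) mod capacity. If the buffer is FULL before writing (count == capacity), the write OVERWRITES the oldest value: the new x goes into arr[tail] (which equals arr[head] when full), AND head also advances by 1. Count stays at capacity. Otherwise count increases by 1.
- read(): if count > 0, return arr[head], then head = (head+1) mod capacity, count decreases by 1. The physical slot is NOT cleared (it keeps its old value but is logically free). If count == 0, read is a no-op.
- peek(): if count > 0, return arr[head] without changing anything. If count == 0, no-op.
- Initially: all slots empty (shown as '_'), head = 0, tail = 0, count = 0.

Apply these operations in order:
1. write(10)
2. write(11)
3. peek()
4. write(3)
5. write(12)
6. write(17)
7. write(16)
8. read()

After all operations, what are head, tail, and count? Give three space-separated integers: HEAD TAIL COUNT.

Answer: 1 0 2

Derivation:
After op 1 (write(10)): arr=[10 _ _] head=0 tail=1 count=1
After op 2 (write(11)): arr=[10 11 _] head=0 tail=2 count=2
After op 3 (peek()): arr=[10 11 _] head=0 tail=2 count=2
After op 4 (write(3)): arr=[10 11 3] head=0 tail=0 count=3
After op 5 (write(12)): arr=[12 11 3] head=1 tail=1 count=3
After op 6 (write(17)): arr=[12 17 3] head=2 tail=2 count=3
After op 7 (write(16)): arr=[12 17 16] head=0 tail=0 count=3
After op 8 (read()): arr=[12 17 16] head=1 tail=0 count=2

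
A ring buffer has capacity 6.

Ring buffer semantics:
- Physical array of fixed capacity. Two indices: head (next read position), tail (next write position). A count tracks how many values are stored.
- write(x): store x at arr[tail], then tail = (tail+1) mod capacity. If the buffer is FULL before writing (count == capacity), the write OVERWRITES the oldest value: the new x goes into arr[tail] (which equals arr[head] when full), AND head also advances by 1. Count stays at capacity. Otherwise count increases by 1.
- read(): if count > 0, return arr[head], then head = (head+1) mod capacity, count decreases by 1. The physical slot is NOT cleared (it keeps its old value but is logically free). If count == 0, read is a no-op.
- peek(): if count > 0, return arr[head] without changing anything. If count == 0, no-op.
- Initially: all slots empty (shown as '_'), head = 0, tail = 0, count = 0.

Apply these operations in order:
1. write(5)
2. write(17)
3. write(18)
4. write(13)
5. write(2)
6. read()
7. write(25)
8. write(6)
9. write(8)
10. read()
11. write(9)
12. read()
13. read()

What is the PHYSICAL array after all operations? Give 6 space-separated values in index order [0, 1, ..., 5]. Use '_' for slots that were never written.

After op 1 (write(5)): arr=[5 _ _ _ _ _] head=0 tail=1 count=1
After op 2 (write(17)): arr=[5 17 _ _ _ _] head=0 tail=2 count=2
After op 3 (write(18)): arr=[5 17 18 _ _ _] head=0 tail=3 count=3
After op 4 (write(13)): arr=[5 17 18 13 _ _] head=0 tail=4 count=4
After op 5 (write(2)): arr=[5 17 18 13 2 _] head=0 tail=5 count=5
After op 6 (read()): arr=[5 17 18 13 2 _] head=1 tail=5 count=4
After op 7 (write(25)): arr=[5 17 18 13 2 25] head=1 tail=0 count=5
After op 8 (write(6)): arr=[6 17 18 13 2 25] head=1 tail=1 count=6
After op 9 (write(8)): arr=[6 8 18 13 2 25] head=2 tail=2 count=6
After op 10 (read()): arr=[6 8 18 13 2 25] head=3 tail=2 count=5
After op 11 (write(9)): arr=[6 8 9 13 2 25] head=3 tail=3 count=6
After op 12 (read()): arr=[6 8 9 13 2 25] head=4 tail=3 count=5
After op 13 (read()): arr=[6 8 9 13 2 25] head=5 tail=3 count=4

Answer: 6 8 9 13 2 25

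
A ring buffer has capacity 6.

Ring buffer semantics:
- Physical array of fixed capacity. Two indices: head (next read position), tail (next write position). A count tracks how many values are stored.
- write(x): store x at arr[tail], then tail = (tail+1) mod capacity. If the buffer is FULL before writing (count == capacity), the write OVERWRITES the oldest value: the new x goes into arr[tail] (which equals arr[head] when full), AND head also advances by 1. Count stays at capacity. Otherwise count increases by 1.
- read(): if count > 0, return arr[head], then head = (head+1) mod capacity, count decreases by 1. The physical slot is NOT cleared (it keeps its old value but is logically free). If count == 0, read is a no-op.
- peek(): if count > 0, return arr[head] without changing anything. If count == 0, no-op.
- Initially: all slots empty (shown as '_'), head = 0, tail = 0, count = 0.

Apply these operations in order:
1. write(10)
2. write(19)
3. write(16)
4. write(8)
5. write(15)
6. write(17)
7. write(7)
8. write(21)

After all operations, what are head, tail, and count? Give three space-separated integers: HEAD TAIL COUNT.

Answer: 2 2 6

Derivation:
After op 1 (write(10)): arr=[10 _ _ _ _ _] head=0 tail=1 count=1
After op 2 (write(19)): arr=[10 19 _ _ _ _] head=0 tail=2 count=2
After op 3 (write(16)): arr=[10 19 16 _ _ _] head=0 tail=3 count=3
After op 4 (write(8)): arr=[10 19 16 8 _ _] head=0 tail=4 count=4
After op 5 (write(15)): arr=[10 19 16 8 15 _] head=0 tail=5 count=5
After op 6 (write(17)): arr=[10 19 16 8 15 17] head=0 tail=0 count=6
After op 7 (write(7)): arr=[7 19 16 8 15 17] head=1 tail=1 count=6
After op 8 (write(21)): arr=[7 21 16 8 15 17] head=2 tail=2 count=6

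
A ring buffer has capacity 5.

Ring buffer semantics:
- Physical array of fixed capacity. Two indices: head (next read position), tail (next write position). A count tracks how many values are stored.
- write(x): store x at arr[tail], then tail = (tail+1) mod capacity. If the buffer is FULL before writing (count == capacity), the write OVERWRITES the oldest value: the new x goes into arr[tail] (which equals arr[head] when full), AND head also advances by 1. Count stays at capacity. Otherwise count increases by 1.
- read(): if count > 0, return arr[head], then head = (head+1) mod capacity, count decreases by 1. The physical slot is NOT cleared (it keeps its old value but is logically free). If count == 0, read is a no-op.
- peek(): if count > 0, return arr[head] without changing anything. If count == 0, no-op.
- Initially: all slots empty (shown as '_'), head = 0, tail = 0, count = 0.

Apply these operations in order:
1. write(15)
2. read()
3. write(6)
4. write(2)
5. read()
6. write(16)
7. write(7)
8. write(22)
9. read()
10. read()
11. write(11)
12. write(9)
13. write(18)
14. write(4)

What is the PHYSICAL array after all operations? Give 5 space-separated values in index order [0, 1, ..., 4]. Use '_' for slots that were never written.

After op 1 (write(15)): arr=[15 _ _ _ _] head=0 tail=1 count=1
After op 2 (read()): arr=[15 _ _ _ _] head=1 tail=1 count=0
After op 3 (write(6)): arr=[15 6 _ _ _] head=1 tail=2 count=1
After op 4 (write(2)): arr=[15 6 2 _ _] head=1 tail=3 count=2
After op 5 (read()): arr=[15 6 2 _ _] head=2 tail=3 count=1
After op 6 (write(16)): arr=[15 6 2 16 _] head=2 tail=4 count=2
After op 7 (write(7)): arr=[15 6 2 16 7] head=2 tail=0 count=3
After op 8 (write(22)): arr=[22 6 2 16 7] head=2 tail=1 count=4
After op 9 (read()): arr=[22 6 2 16 7] head=3 tail=1 count=3
After op 10 (read()): arr=[22 6 2 16 7] head=4 tail=1 count=2
After op 11 (write(11)): arr=[22 11 2 16 7] head=4 tail=2 count=3
After op 12 (write(9)): arr=[22 11 9 16 7] head=4 tail=3 count=4
After op 13 (write(18)): arr=[22 11 9 18 7] head=4 tail=4 count=5
After op 14 (write(4)): arr=[22 11 9 18 4] head=0 tail=0 count=5

Answer: 22 11 9 18 4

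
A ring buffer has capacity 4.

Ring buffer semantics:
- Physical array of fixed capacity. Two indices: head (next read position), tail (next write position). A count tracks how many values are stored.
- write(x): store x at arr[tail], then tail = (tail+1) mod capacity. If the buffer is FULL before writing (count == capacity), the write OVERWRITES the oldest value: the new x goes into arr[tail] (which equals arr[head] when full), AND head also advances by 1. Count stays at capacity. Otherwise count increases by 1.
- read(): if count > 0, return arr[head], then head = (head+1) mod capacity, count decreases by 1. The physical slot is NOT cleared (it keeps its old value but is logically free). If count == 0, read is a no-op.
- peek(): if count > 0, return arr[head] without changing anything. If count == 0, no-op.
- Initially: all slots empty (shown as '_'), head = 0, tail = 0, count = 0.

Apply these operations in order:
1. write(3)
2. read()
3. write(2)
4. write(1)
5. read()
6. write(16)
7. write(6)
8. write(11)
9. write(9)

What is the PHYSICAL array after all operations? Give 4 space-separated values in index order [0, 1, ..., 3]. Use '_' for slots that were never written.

Answer: 6 11 9 16

Derivation:
After op 1 (write(3)): arr=[3 _ _ _] head=0 tail=1 count=1
After op 2 (read()): arr=[3 _ _ _] head=1 tail=1 count=0
After op 3 (write(2)): arr=[3 2 _ _] head=1 tail=2 count=1
After op 4 (write(1)): arr=[3 2 1 _] head=1 tail=3 count=2
After op 5 (read()): arr=[3 2 1 _] head=2 tail=3 count=1
After op 6 (write(16)): arr=[3 2 1 16] head=2 tail=0 count=2
After op 7 (write(6)): arr=[6 2 1 16] head=2 tail=1 count=3
After op 8 (write(11)): arr=[6 11 1 16] head=2 tail=2 count=4
After op 9 (write(9)): arr=[6 11 9 16] head=3 tail=3 count=4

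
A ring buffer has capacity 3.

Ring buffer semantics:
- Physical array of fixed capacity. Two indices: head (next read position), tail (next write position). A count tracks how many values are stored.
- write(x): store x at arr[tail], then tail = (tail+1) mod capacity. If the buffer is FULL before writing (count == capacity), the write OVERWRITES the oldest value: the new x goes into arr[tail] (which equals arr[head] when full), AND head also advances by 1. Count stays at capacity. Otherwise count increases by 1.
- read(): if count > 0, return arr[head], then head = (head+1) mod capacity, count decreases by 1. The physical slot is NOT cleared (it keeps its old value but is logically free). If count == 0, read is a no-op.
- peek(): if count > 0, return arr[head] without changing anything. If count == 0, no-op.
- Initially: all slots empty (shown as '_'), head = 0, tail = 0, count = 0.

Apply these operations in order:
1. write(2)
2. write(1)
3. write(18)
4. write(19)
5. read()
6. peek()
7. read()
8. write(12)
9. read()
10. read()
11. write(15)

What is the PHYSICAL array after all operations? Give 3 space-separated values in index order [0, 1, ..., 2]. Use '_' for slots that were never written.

Answer: 19 12 15

Derivation:
After op 1 (write(2)): arr=[2 _ _] head=0 tail=1 count=1
After op 2 (write(1)): arr=[2 1 _] head=0 tail=2 count=2
After op 3 (write(18)): arr=[2 1 18] head=0 tail=0 count=3
After op 4 (write(19)): arr=[19 1 18] head=1 tail=1 count=3
After op 5 (read()): arr=[19 1 18] head=2 tail=1 count=2
After op 6 (peek()): arr=[19 1 18] head=2 tail=1 count=2
After op 7 (read()): arr=[19 1 18] head=0 tail=1 count=1
After op 8 (write(12)): arr=[19 12 18] head=0 tail=2 count=2
After op 9 (read()): arr=[19 12 18] head=1 tail=2 count=1
After op 10 (read()): arr=[19 12 18] head=2 tail=2 count=0
After op 11 (write(15)): arr=[19 12 15] head=2 tail=0 count=1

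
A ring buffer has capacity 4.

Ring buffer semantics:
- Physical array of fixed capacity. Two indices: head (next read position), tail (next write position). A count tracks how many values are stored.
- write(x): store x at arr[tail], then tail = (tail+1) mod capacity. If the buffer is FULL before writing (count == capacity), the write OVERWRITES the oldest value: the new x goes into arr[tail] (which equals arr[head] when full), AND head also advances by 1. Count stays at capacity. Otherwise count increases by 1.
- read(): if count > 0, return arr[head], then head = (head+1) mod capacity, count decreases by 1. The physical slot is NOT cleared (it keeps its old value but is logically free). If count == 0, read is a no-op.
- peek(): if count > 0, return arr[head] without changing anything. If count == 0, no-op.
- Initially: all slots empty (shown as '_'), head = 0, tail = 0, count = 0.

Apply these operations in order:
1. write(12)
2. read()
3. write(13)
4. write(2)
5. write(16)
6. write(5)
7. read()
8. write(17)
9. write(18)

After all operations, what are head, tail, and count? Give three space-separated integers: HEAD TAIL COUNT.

Answer: 3 3 4

Derivation:
After op 1 (write(12)): arr=[12 _ _ _] head=0 tail=1 count=1
After op 2 (read()): arr=[12 _ _ _] head=1 tail=1 count=0
After op 3 (write(13)): arr=[12 13 _ _] head=1 tail=2 count=1
After op 4 (write(2)): arr=[12 13 2 _] head=1 tail=3 count=2
After op 5 (write(16)): arr=[12 13 2 16] head=1 tail=0 count=3
After op 6 (write(5)): arr=[5 13 2 16] head=1 tail=1 count=4
After op 7 (read()): arr=[5 13 2 16] head=2 tail=1 count=3
After op 8 (write(17)): arr=[5 17 2 16] head=2 tail=2 count=4
After op 9 (write(18)): arr=[5 17 18 16] head=3 tail=3 count=4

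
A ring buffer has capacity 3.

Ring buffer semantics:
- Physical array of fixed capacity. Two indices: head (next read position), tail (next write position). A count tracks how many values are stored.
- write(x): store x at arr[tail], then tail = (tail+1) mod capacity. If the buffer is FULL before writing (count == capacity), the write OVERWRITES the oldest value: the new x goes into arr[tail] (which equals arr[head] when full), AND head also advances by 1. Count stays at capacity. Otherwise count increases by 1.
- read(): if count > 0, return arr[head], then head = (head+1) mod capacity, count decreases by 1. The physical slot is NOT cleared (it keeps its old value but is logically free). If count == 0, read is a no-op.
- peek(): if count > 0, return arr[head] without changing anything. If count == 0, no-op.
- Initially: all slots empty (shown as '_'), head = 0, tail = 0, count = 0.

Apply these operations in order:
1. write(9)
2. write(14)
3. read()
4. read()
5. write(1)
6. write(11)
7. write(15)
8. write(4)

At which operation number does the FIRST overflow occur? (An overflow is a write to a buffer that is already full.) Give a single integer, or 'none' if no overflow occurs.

After op 1 (write(9)): arr=[9 _ _] head=0 tail=1 count=1
After op 2 (write(14)): arr=[9 14 _] head=0 tail=2 count=2
After op 3 (read()): arr=[9 14 _] head=1 tail=2 count=1
After op 4 (read()): arr=[9 14 _] head=2 tail=2 count=0
After op 5 (write(1)): arr=[9 14 1] head=2 tail=0 count=1
After op 6 (write(11)): arr=[11 14 1] head=2 tail=1 count=2
After op 7 (write(15)): arr=[11 15 1] head=2 tail=2 count=3
After op 8 (write(4)): arr=[11 15 4] head=0 tail=0 count=3

Answer: 8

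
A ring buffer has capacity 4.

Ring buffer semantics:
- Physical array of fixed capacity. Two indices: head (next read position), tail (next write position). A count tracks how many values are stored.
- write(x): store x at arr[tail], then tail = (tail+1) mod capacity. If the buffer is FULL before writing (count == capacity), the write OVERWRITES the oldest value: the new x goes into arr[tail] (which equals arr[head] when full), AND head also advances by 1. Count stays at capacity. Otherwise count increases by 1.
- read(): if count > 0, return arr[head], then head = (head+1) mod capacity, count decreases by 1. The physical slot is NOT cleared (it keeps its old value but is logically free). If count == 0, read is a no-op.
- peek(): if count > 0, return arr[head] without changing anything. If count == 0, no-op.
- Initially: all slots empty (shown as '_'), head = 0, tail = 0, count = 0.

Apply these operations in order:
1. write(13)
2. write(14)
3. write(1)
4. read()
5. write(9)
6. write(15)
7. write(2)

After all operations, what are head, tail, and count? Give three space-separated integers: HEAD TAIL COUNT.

Answer: 2 2 4

Derivation:
After op 1 (write(13)): arr=[13 _ _ _] head=0 tail=1 count=1
After op 2 (write(14)): arr=[13 14 _ _] head=0 tail=2 count=2
After op 3 (write(1)): arr=[13 14 1 _] head=0 tail=3 count=3
After op 4 (read()): arr=[13 14 1 _] head=1 tail=3 count=2
After op 5 (write(9)): arr=[13 14 1 9] head=1 tail=0 count=3
After op 6 (write(15)): arr=[15 14 1 9] head=1 tail=1 count=4
After op 7 (write(2)): arr=[15 2 1 9] head=2 tail=2 count=4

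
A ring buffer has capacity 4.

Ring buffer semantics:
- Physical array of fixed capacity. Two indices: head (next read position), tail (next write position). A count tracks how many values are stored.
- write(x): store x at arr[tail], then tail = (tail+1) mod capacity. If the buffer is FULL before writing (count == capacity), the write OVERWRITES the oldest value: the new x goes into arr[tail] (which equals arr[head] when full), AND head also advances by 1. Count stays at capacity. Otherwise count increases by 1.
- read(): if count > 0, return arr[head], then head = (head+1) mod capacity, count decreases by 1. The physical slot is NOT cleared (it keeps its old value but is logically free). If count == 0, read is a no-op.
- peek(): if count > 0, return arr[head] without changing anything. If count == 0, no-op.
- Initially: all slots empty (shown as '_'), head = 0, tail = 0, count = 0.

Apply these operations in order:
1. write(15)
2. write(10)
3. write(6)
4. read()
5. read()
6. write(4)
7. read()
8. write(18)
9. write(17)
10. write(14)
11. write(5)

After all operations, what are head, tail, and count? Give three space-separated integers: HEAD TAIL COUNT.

After op 1 (write(15)): arr=[15 _ _ _] head=0 tail=1 count=1
After op 2 (write(10)): arr=[15 10 _ _] head=0 tail=2 count=2
After op 3 (write(6)): arr=[15 10 6 _] head=0 tail=3 count=3
After op 4 (read()): arr=[15 10 6 _] head=1 tail=3 count=2
After op 5 (read()): arr=[15 10 6 _] head=2 tail=3 count=1
After op 6 (write(4)): arr=[15 10 6 4] head=2 tail=0 count=2
After op 7 (read()): arr=[15 10 6 4] head=3 tail=0 count=1
After op 8 (write(18)): arr=[18 10 6 4] head=3 tail=1 count=2
After op 9 (write(17)): arr=[18 17 6 4] head=3 tail=2 count=3
After op 10 (write(14)): arr=[18 17 14 4] head=3 tail=3 count=4
After op 11 (write(5)): arr=[18 17 14 5] head=0 tail=0 count=4

Answer: 0 0 4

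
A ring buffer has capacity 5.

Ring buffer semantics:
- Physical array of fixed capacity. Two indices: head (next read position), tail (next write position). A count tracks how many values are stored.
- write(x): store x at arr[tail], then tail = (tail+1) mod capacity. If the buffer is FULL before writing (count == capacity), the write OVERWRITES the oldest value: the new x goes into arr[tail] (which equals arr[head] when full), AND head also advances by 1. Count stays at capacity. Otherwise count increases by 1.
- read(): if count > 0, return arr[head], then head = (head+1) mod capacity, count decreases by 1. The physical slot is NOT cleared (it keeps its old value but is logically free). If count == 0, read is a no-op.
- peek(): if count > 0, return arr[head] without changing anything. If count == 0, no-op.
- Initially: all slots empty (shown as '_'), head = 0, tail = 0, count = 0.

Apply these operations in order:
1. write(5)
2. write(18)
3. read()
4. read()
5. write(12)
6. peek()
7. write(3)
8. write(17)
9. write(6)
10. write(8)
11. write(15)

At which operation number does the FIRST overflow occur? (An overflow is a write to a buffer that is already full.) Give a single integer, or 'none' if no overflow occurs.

Answer: 11

Derivation:
After op 1 (write(5)): arr=[5 _ _ _ _] head=0 tail=1 count=1
After op 2 (write(18)): arr=[5 18 _ _ _] head=0 tail=2 count=2
After op 3 (read()): arr=[5 18 _ _ _] head=1 tail=2 count=1
After op 4 (read()): arr=[5 18 _ _ _] head=2 tail=2 count=0
After op 5 (write(12)): arr=[5 18 12 _ _] head=2 tail=3 count=1
After op 6 (peek()): arr=[5 18 12 _ _] head=2 tail=3 count=1
After op 7 (write(3)): arr=[5 18 12 3 _] head=2 tail=4 count=2
After op 8 (write(17)): arr=[5 18 12 3 17] head=2 tail=0 count=3
After op 9 (write(6)): arr=[6 18 12 3 17] head=2 tail=1 count=4
After op 10 (write(8)): arr=[6 8 12 3 17] head=2 tail=2 count=5
After op 11 (write(15)): arr=[6 8 15 3 17] head=3 tail=3 count=5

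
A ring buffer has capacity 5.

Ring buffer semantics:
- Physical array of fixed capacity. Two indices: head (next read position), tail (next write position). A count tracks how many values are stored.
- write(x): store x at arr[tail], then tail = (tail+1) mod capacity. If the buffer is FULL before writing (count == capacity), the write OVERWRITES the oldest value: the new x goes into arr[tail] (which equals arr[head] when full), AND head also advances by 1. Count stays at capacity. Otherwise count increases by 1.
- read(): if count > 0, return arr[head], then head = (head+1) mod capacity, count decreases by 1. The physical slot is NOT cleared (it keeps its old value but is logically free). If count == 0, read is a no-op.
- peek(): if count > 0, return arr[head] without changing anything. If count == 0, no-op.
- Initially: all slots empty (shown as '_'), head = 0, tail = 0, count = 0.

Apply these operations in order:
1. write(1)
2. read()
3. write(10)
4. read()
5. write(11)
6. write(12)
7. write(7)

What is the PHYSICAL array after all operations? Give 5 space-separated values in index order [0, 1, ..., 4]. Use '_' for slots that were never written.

Answer: 1 10 11 12 7

Derivation:
After op 1 (write(1)): arr=[1 _ _ _ _] head=0 tail=1 count=1
After op 2 (read()): arr=[1 _ _ _ _] head=1 tail=1 count=0
After op 3 (write(10)): arr=[1 10 _ _ _] head=1 tail=2 count=1
After op 4 (read()): arr=[1 10 _ _ _] head=2 tail=2 count=0
After op 5 (write(11)): arr=[1 10 11 _ _] head=2 tail=3 count=1
After op 6 (write(12)): arr=[1 10 11 12 _] head=2 tail=4 count=2
After op 7 (write(7)): arr=[1 10 11 12 7] head=2 tail=0 count=3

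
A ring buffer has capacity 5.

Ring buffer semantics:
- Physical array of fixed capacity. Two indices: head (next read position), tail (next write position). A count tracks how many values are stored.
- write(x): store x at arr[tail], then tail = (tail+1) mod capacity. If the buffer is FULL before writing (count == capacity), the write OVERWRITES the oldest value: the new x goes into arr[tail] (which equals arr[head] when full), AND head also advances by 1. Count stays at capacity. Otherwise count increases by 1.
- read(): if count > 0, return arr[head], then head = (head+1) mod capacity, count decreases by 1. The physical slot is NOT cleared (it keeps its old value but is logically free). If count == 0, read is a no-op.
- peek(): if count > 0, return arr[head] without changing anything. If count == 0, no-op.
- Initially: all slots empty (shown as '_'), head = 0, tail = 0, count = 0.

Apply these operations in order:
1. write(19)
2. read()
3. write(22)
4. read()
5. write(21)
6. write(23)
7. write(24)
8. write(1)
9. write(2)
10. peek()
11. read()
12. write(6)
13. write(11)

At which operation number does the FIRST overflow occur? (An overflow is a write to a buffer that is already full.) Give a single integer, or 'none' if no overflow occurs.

After op 1 (write(19)): arr=[19 _ _ _ _] head=0 tail=1 count=1
After op 2 (read()): arr=[19 _ _ _ _] head=1 tail=1 count=0
After op 3 (write(22)): arr=[19 22 _ _ _] head=1 tail=2 count=1
After op 4 (read()): arr=[19 22 _ _ _] head=2 tail=2 count=0
After op 5 (write(21)): arr=[19 22 21 _ _] head=2 tail=3 count=1
After op 6 (write(23)): arr=[19 22 21 23 _] head=2 tail=4 count=2
After op 7 (write(24)): arr=[19 22 21 23 24] head=2 tail=0 count=3
After op 8 (write(1)): arr=[1 22 21 23 24] head=2 tail=1 count=4
After op 9 (write(2)): arr=[1 2 21 23 24] head=2 tail=2 count=5
After op 10 (peek()): arr=[1 2 21 23 24] head=2 tail=2 count=5
After op 11 (read()): arr=[1 2 21 23 24] head=3 tail=2 count=4
After op 12 (write(6)): arr=[1 2 6 23 24] head=3 tail=3 count=5
After op 13 (write(11)): arr=[1 2 6 11 24] head=4 tail=4 count=5

Answer: 13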